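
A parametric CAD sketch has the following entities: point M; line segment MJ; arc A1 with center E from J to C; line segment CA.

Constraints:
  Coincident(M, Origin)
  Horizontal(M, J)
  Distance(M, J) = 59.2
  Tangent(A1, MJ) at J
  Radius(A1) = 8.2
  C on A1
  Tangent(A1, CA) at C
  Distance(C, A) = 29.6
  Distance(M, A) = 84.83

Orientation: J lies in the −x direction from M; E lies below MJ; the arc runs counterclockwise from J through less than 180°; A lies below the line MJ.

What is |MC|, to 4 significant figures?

66.90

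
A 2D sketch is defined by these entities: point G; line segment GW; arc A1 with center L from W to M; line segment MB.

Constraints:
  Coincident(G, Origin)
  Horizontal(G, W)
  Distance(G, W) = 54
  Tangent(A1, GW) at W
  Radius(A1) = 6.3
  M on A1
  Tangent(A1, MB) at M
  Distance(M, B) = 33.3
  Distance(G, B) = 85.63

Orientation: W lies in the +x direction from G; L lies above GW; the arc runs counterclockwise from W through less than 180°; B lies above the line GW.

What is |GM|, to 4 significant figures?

58.58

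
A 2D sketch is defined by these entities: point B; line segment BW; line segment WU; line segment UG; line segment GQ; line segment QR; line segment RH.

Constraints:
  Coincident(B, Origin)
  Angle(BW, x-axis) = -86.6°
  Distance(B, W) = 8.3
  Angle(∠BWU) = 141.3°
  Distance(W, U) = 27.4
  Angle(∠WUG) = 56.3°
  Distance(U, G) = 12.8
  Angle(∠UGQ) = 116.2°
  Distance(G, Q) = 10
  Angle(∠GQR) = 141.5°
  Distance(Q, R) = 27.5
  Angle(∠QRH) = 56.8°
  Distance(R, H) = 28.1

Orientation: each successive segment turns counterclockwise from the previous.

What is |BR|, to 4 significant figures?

15.79

B is at the origin; BW runs at -86.6° with length 8.3, so W = (0.4922, -8.285). ∠BWU = 141.3° gives WU at -47.90° from the x-axis; with |WU| = 27.4, U = (18.86, -28.62). ∠WUG = 56.3° gives UG at 75.80° from the x-axis; with |UG| = 12.8, G = (22.00, -16.21). ∠UGQ = 116.2° gives GQ at 139.6° from the x-axis; with |GQ| = 10.0, Q = (14.39, -9.725). ∠GQR = 141.5° gives QR at 178.1° from the x-axis; with |QR| = 27.5, R = (-13.10, -8.814). Then |BR| = |R − B| = 15.79.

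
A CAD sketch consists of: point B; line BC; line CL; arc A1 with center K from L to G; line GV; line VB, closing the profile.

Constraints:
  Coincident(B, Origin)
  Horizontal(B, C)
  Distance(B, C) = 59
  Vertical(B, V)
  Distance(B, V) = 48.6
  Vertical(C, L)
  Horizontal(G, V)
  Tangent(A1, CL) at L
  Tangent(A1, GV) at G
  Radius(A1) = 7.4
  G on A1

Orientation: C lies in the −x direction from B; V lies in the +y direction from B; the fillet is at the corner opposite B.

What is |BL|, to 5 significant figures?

71.961

B is at the origin; BC is horizontal with |BC| = 59.0 and C on the −x side, so C = (-59.000, 0.0000). B and V share the same x with |BV| = 48.6 and V on the +y side, so V = (0.0000, 48.600). The virtual corner opposite B is at (-59.000, 48.600). A1 meets CL tangentially, so KL is at right angles to CL and the tangent condition forces KG to be normal to GV, with radius 7.4, so the center K sits 7.4 in from both sides at K = (-51.600, 41.200). That places the tangent points at L = (-59.000, 41.200) on CL and G = (-51.600, 48.600) on GV. Then |BL| = |L − B| = 71.961.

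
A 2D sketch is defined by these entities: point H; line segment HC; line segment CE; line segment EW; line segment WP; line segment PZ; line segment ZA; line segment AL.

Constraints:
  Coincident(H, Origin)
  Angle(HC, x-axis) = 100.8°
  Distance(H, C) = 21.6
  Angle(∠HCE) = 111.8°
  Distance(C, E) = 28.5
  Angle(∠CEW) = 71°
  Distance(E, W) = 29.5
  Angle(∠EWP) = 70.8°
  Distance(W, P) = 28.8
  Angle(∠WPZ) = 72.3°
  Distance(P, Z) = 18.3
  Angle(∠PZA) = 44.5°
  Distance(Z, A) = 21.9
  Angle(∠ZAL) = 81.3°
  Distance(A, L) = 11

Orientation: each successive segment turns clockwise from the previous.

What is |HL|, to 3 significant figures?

5.41

∠PZA = 44.5° gives ZA at -68.8° from the x-axis; with |ZA| = 21.9, A = (13.4, 7.10). ∠ZAL = 81.3° gives AL at -168° from the x-axis; with |AL| = 11.0, L = (2.66, 4.72). Then |HL| = |L − H| = 5.41.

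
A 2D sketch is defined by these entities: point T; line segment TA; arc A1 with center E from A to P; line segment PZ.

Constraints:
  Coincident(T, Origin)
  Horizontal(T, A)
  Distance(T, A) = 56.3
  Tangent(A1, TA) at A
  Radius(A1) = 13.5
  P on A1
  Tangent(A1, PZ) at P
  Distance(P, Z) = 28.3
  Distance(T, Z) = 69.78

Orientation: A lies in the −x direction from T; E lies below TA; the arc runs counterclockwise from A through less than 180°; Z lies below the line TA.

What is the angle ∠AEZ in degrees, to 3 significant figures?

175°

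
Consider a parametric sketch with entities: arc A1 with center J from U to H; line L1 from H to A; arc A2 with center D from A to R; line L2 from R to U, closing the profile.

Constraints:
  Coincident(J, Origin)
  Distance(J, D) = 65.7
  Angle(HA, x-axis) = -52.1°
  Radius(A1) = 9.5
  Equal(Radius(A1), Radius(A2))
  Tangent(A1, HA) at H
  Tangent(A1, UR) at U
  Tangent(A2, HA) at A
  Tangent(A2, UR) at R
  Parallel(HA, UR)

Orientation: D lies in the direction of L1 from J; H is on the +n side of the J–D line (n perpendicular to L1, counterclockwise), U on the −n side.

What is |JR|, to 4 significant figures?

66.38

The slot axis is L1's direction at -52.1°, so u = (cos -52.1°, sin -52.1°) = (0.6143, -0.7891) and n = (−sin -52.1°, cos -52.1°) = (0.7891, 0.6143). J is at the origin and D lies 65.7 along u from J, so D = 65.7·u = (40.36, -51.84). Tangency of A1 to both parallel lines with radius 9.5 puts H and U at J ± 9.5·n: H = (7.496, 5.836), U = (-7.496, -5.836). Equal radii place A and R the same way about D: A = D + 9.5·n = (47.85, -46.01), R = D − 9.5·n = (32.86, -57.68). Then |JR| = |R − J| = 66.38.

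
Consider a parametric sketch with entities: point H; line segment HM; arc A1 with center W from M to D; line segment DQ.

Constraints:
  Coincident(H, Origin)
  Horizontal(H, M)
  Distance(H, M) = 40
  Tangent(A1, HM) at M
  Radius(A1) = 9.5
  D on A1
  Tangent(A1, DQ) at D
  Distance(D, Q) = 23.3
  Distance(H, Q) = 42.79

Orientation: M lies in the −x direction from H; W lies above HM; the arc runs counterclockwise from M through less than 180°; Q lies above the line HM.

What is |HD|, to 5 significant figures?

31.745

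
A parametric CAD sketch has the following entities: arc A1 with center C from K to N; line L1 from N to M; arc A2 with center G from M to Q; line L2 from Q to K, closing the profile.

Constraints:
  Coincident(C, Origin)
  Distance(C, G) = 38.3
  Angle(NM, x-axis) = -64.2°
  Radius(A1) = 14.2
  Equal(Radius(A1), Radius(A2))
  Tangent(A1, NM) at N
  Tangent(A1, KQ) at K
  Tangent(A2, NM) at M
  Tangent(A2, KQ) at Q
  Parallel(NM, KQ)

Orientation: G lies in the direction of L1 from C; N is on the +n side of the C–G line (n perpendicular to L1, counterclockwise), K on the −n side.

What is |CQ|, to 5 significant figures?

40.848

The slot axis is L1's direction at -64.2°, so u = (cos -64.2°, sin -64.2°) = (0.43523, -0.90032) and n = (−sin -64.2°, cos -64.2°) = (0.90032, 0.43523). C is at the origin and G lies 38.3 along u from C, so G = 38.3·u = (16.669, -34.482). Tangency of A1 to both parallel lines with radius 14.2 puts N and K at C ± 14.2·n: N = (12.785, 6.1803), K = (-12.785, -6.1803). Equal radii place M and Q the same way about G: M = G + 14.2·n = (29.454, -28.302), Q = G − 14.2·n = (3.8848, -40.662). Then |CQ| = |Q − C| = 40.848.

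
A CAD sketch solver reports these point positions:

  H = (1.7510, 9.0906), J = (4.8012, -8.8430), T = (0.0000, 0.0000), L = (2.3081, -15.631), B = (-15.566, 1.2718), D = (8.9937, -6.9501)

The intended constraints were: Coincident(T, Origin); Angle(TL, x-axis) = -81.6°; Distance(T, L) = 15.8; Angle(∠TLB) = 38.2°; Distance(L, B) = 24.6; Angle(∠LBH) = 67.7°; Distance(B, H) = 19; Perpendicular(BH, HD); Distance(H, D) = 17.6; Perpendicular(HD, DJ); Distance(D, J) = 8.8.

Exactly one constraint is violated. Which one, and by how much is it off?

Distance(D, J) = 8.8 — off by 4.20.

T = (0.00, 0.00) ✓; TL at -81.60° ✓; |TL| = 15.80 ✓; ∠TLB = 38.20° ✓; |LB| = 24.60 ✓; ∠LBH = 67.70° ✓; |BH| = 19.00 ✓; ∠(BH, HD) = 90.00° ✓; |HD| = 17.60 ✓; ∠(HD, DJ) = 90.00° ✓; |DJ| = 4.600 ✗.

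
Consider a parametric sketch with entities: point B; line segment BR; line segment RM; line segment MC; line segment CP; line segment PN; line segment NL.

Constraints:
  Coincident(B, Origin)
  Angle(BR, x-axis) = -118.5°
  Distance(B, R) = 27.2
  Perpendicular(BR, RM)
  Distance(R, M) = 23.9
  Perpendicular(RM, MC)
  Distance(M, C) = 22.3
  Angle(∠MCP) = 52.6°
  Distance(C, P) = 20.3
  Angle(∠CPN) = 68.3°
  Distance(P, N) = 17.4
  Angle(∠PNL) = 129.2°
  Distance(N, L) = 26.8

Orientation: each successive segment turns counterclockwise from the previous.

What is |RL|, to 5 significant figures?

48.968

B is at the origin; BR runs at -118.5° with length 27.2, so R = (-12.979, -23.904). BR ⟂ RM, so RM runs at -28.500°; with |RM| = 23.9, M = (8.0250, -35.308). RM ⟂ MC, so MC runs at 61.500°; with |MC| = 22.3, C = (18.666, -15.710). ∠MCP = 52.6° gives CP at -171.10° from the x-axis; with |CP| = 20.3, P = (-1.3899, -18.851). ∠CPN = 68.3° gives PN at -59.400° from the x-axis; with |PN| = 17.4, N = (7.4674, -33.828). ∠PNL = 129.2° gives NL at -8.6000° from the x-axis; with |NL| = 26.8, L = (33.966, -37.835). Then |RL| = |L − R| = 48.968.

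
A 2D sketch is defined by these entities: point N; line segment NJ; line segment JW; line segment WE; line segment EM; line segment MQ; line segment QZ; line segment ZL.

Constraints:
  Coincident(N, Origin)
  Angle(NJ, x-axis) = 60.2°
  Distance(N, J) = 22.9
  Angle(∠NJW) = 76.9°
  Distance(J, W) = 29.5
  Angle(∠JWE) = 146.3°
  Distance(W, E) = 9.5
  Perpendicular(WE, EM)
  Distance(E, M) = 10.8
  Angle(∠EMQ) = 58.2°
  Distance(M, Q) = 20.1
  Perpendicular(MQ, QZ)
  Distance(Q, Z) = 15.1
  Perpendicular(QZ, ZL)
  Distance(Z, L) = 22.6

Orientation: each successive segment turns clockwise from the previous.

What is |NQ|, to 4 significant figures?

31.84

N is at the origin; NJ runs at 60.2° with length 22.9, so J = (11.38, 19.87). ∠NJW = 76.9° gives JW at -42.90° from the x-axis; with |JW| = 29.5, W = (32.99, -0.2094). ∠JWE = 146.3° gives WE at -76.60° from the x-axis; with |WE| = 9.5, E = (35.19, -9.451). WE is perpendicular to EM, so EM runs at -166.6°; with |EM| = 10.8, M = (24.69, -11.95). ∠EMQ = 58.2° gives MQ at 71.60° from the x-axis; with |MQ| = 20.1, Q = (31.03, 7.119). Then |NQ| = |Q − N| = 31.84.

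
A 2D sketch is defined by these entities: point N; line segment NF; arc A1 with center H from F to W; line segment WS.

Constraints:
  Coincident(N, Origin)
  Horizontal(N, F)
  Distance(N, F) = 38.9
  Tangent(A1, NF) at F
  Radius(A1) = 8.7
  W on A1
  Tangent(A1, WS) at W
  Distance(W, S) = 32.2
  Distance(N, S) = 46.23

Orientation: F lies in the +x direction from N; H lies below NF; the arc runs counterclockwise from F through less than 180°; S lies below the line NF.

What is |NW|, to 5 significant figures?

31.175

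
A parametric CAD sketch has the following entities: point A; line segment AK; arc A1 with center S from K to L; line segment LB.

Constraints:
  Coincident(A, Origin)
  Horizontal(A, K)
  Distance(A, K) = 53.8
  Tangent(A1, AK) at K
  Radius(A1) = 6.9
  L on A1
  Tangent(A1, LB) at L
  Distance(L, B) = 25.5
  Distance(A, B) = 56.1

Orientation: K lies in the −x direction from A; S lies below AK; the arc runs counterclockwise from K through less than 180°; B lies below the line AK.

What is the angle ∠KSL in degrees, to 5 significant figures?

122.35°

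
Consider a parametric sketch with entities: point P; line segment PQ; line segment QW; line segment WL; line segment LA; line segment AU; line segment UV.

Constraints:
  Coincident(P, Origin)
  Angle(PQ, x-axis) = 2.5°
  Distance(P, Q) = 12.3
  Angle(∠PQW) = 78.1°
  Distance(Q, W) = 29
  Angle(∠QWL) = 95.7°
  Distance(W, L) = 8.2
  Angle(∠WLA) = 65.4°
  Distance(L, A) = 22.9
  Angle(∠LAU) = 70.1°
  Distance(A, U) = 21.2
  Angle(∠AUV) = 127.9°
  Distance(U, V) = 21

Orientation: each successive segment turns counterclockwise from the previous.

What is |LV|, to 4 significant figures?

26.77

P is at the origin; PQ runs at 2.5° with length 12.3, so Q = (12.29, 0.5365). ∠PQW = 78.1° gives QW at 104.4° from the x-axis; with |QW| = 29.0, W = (5.076, 28.63). ∠QWL = 95.7° gives WL at -171.3° from the x-axis; with |WL| = 8.2, L = (-3.029, 27.39). ∠WLA = 65.4° gives LA at -56.70° from the x-axis; with |LA| = 22.9, A = (9.543, 8.245). ∠LAU = 70.1° gives AU at 53.20° from the x-axis; with |AU| = 21.2, U = (22.24, 25.22). ∠AUV = 127.9° gives UV at 105.3° from the x-axis; with |UV| = 21.0, V = (16.70, 45.48). Then |LV| = |V − L| = 26.77.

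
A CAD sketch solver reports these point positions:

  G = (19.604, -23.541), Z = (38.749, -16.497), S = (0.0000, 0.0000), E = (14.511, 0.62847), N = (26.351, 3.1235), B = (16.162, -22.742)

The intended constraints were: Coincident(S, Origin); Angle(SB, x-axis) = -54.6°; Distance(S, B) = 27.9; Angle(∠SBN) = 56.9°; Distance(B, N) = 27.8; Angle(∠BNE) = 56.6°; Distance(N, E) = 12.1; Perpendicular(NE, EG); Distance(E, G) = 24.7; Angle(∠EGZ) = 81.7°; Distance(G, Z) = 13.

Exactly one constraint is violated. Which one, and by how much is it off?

Distance(G, Z) = 13 — off by 7.40.

S = (0.00, 0.00) ✓; SB at -54.60° ✓; |SB| = 27.90 ✓; ∠SBN = 56.90° ✓; |BN| = 27.80 ✓; ∠BNE = 56.60° ✓; |NE| = 12.10 ✓; ∠(NE, EG) = 90.00° ✓; |EG| = 24.70 ✓; ∠EGZ = 81.70° ✓; |GZ| = 20.40 ✗.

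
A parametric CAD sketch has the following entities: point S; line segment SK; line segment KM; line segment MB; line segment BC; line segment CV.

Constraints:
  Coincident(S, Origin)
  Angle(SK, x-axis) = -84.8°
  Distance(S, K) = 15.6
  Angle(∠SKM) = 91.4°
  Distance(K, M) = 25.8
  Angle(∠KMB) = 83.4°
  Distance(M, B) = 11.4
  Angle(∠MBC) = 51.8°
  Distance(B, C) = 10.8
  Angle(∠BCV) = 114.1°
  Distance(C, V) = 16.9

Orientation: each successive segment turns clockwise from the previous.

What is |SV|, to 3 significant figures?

36.1

S is at the origin; SK runs at -84.8° with length 15.6, so K = (1.41, -15.5). ∠SKM = 91.4° gives KM at -173° from the x-axis; with |KM| = 25.8, M = (-24.2, -18.5). ∠KMB = 83.4° gives MB at 90.0° from the x-axis; with |MB| = 11.4, B = (-24.2, -7.10). ∠MBC = 51.8° gives BC at -38.2° from the x-axis; with |BC| = 10.8, C = (-15.7, -13.8). ∠BCV = 114.1° gives CV at -104° from the x-axis; with |CV| = 16.9, V = (-19.8, -30.2). Then |SV| = |V − S| = 36.1.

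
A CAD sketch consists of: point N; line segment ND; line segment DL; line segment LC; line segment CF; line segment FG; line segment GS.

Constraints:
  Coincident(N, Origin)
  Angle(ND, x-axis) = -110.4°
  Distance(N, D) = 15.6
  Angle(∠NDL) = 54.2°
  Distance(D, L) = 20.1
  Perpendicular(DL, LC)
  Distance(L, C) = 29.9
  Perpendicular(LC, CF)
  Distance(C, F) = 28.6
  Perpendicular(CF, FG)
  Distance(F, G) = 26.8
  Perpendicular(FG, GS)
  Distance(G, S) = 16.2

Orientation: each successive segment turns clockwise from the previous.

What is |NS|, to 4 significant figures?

9.658

N is at the origin; ND runs at -110.4° with length 15.6, so D = (-5.438, -14.62). ∠NDL = 54.2° gives DL at 123.8° from the x-axis; with |DL| = 20.1, L = (-16.62, 2.081). The perpendicularity gives LC at right angles to DL, so LC runs at 33.80°; with |LC| = 29.9, C = (8.227, 18.71). The perpendicularity gives CF at right angles to LC, so CF runs at -56.20°; with |CF| = 28.6, F = (24.14, -5.052). CF ⟂ FG, so FG runs at -146.2°; with |FG| = 26.8, G = (1.867, -19.96). FG is perpendicular to GS, so GS runs at 123.8°; with |GS| = 16.2, S = (-7.145, -6.499). Then |NS| = |S − N| = 9.658.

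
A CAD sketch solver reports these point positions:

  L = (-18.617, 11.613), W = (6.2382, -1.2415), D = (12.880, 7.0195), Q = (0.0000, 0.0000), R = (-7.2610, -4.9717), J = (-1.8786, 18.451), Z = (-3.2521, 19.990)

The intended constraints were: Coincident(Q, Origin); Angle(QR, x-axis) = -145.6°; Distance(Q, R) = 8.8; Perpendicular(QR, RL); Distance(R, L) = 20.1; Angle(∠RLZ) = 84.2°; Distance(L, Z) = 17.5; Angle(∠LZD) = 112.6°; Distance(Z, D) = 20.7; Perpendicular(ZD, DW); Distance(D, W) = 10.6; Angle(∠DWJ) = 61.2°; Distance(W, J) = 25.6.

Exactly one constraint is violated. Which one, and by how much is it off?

Distance(W, J) = 25.6 — off by 4.30.

Q = (0.00, 0.00) ✓; QR at -145.6° ✓; |QR| = 8.800 ✓; ∠(QR, RL) = 90.00° ✓; |RL| = 20.10 ✓; ∠RLZ = 84.20° ✓; |LZ| = 17.50 ✓; ∠LZD = 112.6° ✓; |ZD| = 20.70 ✓; ∠(ZD, DW) = 90.00° ✓; |DW| = 10.60 ✓; ∠DWJ = 61.20° ✓; |WJ| = 21.30 ✗.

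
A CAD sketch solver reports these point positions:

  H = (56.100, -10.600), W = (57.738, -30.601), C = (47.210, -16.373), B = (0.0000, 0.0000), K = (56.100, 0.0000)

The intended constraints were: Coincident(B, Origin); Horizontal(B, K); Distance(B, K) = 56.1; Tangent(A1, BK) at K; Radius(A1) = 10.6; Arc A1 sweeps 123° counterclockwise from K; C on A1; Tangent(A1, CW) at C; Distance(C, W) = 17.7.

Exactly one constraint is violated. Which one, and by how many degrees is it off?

Tangent(A1, CW) at C — off by 3.50°.

B = (0.00, 0.00) ✓; B.y = 0.00, K.y = 0.00 ✓; |BK| = 56.10 ✓; ∠(HK, KB) = 90.00° ✓; |HK| = 10.60 ✓; bearing(H→C) − bearing(H→K) = 123.0° ✓; |HC| = 10.60 ✓; ∠(HC, CW) = 86.50° ✗; |CW| = 17.70 ✓.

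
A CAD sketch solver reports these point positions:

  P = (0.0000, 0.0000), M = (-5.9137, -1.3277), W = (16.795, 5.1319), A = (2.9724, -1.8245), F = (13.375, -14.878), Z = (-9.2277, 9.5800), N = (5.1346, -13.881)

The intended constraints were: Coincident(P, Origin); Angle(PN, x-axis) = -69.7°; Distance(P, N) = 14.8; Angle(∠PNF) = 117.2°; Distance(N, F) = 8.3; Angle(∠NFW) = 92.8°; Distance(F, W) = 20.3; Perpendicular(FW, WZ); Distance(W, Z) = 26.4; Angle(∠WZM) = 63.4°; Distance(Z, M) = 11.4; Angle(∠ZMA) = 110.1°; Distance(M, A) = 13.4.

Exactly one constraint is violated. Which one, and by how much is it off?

Distance(M, A) = 13.4 — off by 4.50.

P = (0.00, 0.00) ✓; PN at -69.70° ✓; |PN| = 14.80 ✓; ∠PNF = 117.2° ✓; |NF| = 8.300 ✓; ∠NFW = 92.80° ✓; |FW| = 20.30 ✓; ∠(FW, WZ) = 90.00° ✓; |WZ| = 26.40 ✓; ∠WZM = 63.40° ✓; |ZM| = 11.40 ✓; ∠ZMA = 110.1° ✓; |MA| = 8.900 ✗.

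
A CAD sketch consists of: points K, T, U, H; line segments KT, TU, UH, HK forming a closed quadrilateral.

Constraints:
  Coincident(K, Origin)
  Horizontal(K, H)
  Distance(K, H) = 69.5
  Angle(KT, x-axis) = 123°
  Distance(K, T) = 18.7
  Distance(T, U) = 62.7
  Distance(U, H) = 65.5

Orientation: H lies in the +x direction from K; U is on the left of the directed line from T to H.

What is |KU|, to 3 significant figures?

67.9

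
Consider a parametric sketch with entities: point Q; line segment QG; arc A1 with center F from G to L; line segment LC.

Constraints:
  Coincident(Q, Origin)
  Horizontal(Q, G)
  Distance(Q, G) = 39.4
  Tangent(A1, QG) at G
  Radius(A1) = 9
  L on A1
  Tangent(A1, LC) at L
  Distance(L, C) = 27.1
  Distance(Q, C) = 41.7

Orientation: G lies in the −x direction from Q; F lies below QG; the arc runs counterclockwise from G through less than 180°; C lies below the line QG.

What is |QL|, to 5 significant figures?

47.966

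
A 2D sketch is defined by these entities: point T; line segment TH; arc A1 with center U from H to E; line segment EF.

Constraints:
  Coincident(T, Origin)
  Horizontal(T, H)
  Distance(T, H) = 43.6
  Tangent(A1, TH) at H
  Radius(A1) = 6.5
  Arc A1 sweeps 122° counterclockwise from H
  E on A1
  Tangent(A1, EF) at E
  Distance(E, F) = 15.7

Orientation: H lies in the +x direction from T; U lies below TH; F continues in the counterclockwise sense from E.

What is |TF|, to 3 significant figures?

51.9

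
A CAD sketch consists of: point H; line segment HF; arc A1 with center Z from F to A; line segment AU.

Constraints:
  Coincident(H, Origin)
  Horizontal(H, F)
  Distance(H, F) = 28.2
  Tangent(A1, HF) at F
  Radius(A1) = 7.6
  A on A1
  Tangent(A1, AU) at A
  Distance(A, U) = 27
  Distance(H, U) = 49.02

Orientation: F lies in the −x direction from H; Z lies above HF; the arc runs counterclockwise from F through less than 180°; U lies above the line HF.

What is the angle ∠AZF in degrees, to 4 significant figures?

118.4°

Checks: ∠(ZF, FH) = 90.00° ✓; |ZF| = 7.600 ✓; |ZA| = 7.600 ✓; ∠(ZA, AU) = 90.00° ✓; |AU| = 27.00 ✓; |HU| = 49.02 ✓.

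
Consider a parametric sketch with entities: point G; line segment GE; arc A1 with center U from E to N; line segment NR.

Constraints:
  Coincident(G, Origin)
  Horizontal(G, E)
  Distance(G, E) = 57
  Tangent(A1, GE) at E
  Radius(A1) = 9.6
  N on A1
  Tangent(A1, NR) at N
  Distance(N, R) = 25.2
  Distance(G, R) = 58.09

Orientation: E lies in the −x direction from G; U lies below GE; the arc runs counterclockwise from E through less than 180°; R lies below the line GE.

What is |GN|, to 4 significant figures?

66.00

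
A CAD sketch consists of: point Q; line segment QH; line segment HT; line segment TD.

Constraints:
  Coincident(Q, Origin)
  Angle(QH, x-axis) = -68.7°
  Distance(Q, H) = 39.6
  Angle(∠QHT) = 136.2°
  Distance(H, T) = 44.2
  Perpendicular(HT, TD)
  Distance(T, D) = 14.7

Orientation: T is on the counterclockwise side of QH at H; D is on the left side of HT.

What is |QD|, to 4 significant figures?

73.88

Q is at the origin; QH runs at -68.7° with length 39.6, so H = 39.6·(cos -68.7°, sin -68.7°) = (14.38, -36.89). ∠QHT = 136.2°, so HT runs at -68.7° + (180° − 136.2°) = -24.90° from the x-axis; with |HT| = 44.2, T = H + 44.2·(cos -24.90°, sin -24.90°) = (54.48, -55.50). The perpendicularity gives TD at right angles to HT; with |TD| = 14.7 on the left of HT, D = T + 14.7·(0.4210, 0.9070) = (60.67, -42.17). Then |QD| = |D − Q| = 73.88.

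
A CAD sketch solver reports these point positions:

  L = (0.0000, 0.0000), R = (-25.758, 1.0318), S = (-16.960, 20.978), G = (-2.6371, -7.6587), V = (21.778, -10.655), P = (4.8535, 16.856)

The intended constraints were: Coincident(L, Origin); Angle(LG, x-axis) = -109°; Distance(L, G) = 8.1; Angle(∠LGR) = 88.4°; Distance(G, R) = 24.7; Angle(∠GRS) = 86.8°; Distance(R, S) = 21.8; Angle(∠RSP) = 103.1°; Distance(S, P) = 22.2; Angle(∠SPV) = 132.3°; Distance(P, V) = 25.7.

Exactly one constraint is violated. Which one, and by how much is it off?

Distance(P, V) = 25.7 — off by 6.60.

L = (0.00, 0.00) ✓; LG at -109.0° ✓; |LG| = 8.100 ✓; ∠LGR = 88.40° ✓; |GR| = 24.70 ✓; ∠GRS = 86.80° ✓; |RS| = 21.80 ✓; ∠RSP = 103.1° ✓; |SP| = 22.20 ✓; ∠SPV = 132.3° ✓; |PV| = 32.30 ✗.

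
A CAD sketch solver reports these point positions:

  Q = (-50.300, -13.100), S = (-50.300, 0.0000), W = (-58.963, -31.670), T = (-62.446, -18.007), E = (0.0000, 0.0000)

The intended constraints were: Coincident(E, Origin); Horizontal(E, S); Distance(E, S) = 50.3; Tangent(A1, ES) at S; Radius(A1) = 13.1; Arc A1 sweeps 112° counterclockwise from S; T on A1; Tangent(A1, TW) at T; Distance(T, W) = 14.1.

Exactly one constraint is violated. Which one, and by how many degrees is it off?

Tangent(A1, TW) at T — off by 7.70°.

E = (0.00, 0.00) ✓; E.y = 0.00, S.y = 0.00 ✓; |ES| = 50.30 ✓; ∠(QS, SE) = 90.00° ✓; |QS| = 13.10 ✓; bearing(Q→T) − bearing(Q→S) = 112.0° ✓; |QT| = 13.10 ✓; ∠(QT, TW) = 97.70° ✗; |TW| = 14.10 ✓.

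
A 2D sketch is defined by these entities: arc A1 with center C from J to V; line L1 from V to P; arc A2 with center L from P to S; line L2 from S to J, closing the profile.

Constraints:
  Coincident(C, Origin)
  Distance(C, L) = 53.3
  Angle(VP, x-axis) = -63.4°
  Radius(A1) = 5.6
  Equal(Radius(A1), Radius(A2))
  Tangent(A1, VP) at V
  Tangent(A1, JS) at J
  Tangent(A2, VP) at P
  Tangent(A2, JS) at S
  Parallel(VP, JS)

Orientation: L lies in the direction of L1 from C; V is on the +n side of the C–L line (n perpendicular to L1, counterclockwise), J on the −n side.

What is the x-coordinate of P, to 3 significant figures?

28.9

The slot axis is L1's direction at -63.4°, so u = (cos -63.4°, sin -63.4°) = (0.448, -0.894) and n = (−sin -63.4°, cos -63.4°) = (0.894, 0.448). C is at the origin and L lies 53.3 along u from C, so L = 53.3·u = (23.9, -47.7). Tangency of A1 to both parallel lines with radius 5.6 puts V and J at C ± 5.6·n: V = (5.01, 2.51), J = (-5.01, -2.51). Equal radii place P and S the same way about L: P = L + 5.6·n = (28.9, -45.2), S = L − 5.6·n = (18.9, -50.2). So P.x = 28.9.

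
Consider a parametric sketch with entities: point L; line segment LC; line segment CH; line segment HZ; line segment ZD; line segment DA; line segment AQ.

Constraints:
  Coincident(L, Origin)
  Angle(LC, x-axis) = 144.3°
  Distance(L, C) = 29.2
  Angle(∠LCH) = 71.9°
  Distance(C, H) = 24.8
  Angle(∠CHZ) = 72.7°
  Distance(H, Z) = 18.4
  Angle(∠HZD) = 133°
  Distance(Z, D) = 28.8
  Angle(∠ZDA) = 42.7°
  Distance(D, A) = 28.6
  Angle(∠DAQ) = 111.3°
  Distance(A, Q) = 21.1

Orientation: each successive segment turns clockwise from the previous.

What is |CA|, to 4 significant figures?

5.221

∠HZD = 133.0° gives ZD at -118.1° from the x-axis; with |ZD| = 28.8, D = (-11.31, -11.13). ∠ZDA = 42.7° gives DA at 104.6° from the x-axis; with |DA| = 28.6, A = (-18.51, 16.55). Then |CA| = |A − C| = 5.221.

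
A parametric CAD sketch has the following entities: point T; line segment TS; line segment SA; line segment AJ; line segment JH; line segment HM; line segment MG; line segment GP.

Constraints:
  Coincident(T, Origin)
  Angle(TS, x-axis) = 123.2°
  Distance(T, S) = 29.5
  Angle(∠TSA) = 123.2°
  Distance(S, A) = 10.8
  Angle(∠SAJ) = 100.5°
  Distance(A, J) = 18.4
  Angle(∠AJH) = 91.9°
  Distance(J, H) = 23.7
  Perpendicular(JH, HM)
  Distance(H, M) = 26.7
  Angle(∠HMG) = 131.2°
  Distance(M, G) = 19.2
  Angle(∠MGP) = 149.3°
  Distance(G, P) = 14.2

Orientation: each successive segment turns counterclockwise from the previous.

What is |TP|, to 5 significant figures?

55.035

T is at the origin; TS runs at 123.2° with length 29.5, so S = (-16.153, 24.685). ∠TSA = 123.2° gives SA at -180.00° from the x-axis; with |SA| = 10.8, A = (-26.953, 24.685). ∠SAJ = 100.5° gives AJ at -100.50° from the x-axis; with |AJ| = 18.4, J = (-30.306, 6.5927). ∠AJH = 91.9° gives JH at -12.400° from the x-axis; with |JH| = 23.7, H = (-7.1591, 1.5034). The perpendicularity gives HM at right angles to JH, so HM runs at 77.600°; with |HM| = 26.7, M = (-1.4257, 27.581). ∠HMG = 131.2° gives MG at 126.40° from the x-axis; with |MG| = 19.2, G = (-12.819, 43.035). ∠MGP = 149.3° gives GP at 157.10° from the x-axis; with |GP| = 14.2, P = (-25.900, 48.560). Then |TP| = |P − T| = 55.035.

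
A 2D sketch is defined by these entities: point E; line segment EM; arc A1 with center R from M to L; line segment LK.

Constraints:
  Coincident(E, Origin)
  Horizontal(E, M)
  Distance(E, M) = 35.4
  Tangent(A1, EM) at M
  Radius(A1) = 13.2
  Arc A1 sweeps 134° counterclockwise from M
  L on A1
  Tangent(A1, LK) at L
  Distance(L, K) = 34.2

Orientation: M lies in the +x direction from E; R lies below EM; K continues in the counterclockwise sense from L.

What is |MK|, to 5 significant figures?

49.088

E is at the origin; E and M share the same y with |EM| = 35.4 and M on the +x side, so M = (35.400, 0.0000). The tangent condition forces RM to be normal to EM, so R = M + (0, -13.2) = (35.400, -13.200). On A1, M sits at bearing 90° from R; a 134° counterclockwise sweep puts L at bearing 224°, so L = R + 13.2·(cos 224°, sin 224°) = (25.905, -22.369). The tangent condition forces RL to be normal to LK, so LK runs along (−sin 224°, cos 224°); with |LK| = 34.2, K = (49.662, -46.971). Then |MK| = |K − M| = 49.088.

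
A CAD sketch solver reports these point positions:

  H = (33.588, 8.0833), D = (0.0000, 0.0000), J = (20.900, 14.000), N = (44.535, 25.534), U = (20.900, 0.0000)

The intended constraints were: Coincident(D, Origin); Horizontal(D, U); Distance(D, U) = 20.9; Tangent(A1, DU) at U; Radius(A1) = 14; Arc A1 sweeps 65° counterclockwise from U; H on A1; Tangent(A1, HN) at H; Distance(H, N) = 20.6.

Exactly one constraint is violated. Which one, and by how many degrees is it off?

Tangent(A1, HN) at H — off by 7.10°.

D = (0.00, 0.00) ✓; D.y = 0.00, U.y = 0.00 ✓; |DU| = 20.90 ✓; ∠(JU, UD) = 90.00° ✓; |JU| = 14.00 ✓; bearing(J→H) − bearing(J→U) = 65.00° ✓; |JH| = 14.00 ✓; ∠(JH, HN) = 97.10° ✗; |HN| = 20.60 ✓.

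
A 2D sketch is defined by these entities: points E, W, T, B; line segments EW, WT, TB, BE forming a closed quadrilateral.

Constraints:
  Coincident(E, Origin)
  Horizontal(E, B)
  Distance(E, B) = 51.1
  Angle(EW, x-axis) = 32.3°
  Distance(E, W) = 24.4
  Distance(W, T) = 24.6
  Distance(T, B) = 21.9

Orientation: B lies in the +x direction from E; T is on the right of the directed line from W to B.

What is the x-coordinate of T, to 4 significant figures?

31.21

Checks: |WT| = 24.60 ✓; |TB| = 21.90 ✓.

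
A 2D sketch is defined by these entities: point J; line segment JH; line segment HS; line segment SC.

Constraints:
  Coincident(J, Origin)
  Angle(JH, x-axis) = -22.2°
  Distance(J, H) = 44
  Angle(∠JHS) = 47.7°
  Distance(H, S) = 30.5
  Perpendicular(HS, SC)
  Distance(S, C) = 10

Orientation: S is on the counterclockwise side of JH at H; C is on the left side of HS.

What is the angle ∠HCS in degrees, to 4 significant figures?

71.85°

J is at the origin; JH runs at -22.2° with length 44.0, so H = 44.0·(cos -22.2°, sin -22.2°) = (40.74, -16.62). ∠JHS = 47.7°, so HS runs at -22.2° + (180° − 47.7°) = 110.1° from the x-axis; with |HS| = 30.5, S = H + 30.5·(cos 110.1°, sin 110.1°) = (30.26, 12.02). The perpendicularity gives SC at right angles to HS; with |SC| = 10.0 on the left of HS, C = S + 10.0·(-0.9391, -0.3437) = (20.87, 8.581). Then cos ∠HCS = CH·CS / (|CH||CS|), giving 71.85°.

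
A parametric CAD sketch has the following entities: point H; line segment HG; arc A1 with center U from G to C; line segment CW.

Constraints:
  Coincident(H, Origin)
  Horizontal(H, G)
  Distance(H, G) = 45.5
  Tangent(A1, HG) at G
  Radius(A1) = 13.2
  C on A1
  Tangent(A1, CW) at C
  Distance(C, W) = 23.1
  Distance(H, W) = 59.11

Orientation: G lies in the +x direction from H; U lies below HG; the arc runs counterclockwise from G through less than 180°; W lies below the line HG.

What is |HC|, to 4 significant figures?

38.62

H is at the origin; H and G share the same y with |HG| = 45.5 and G on the +x side, so G = (45.50, 0.000). The tangent condition forces UG to be normal to HG, so U = G + (0, -13.2) = (45.50, -13.20). Since UC ⟂ CW (tangency), |UW| = √(13.2² + 23.1²) = 26.61 regardless of where C sits on A1. So W lies on both circle(H, 59.11) and circle(U, 26.61); the below-HG intersection is W = (43.75, -39.75). C is the foot of the tangent from W: C = (33.63, -18.98).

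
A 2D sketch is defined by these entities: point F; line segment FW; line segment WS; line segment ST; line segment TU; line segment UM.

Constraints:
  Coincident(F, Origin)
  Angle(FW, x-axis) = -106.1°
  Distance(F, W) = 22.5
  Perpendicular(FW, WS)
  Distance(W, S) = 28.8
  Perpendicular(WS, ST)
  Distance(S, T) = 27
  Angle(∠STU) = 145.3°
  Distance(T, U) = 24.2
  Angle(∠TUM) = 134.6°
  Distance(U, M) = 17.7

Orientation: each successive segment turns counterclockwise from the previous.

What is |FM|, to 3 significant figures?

27.5

F is at the origin; FW runs at -106.1° with length 22.5, so W = (-6.24, -21.6). The perpendicularity gives WS at right angles to FW, so WS runs at -16.1°; with |WS| = 28.8, S = (21.4, -29.6). The perpendicularity gives ST at right angles to WS, so ST runs at 73.9°; with |ST| = 27.0, T = (28.9, -3.66). ∠STU = 145.3° gives TU at 109° from the x-axis; with |TU| = 24.2, U = (21.2, 19.3). ∠TUM = 134.6° gives UM at 154° from the x-axis; with |UM| = 17.7, M = (5.29, 27.0). Then |FM| = |M − F| = 27.5.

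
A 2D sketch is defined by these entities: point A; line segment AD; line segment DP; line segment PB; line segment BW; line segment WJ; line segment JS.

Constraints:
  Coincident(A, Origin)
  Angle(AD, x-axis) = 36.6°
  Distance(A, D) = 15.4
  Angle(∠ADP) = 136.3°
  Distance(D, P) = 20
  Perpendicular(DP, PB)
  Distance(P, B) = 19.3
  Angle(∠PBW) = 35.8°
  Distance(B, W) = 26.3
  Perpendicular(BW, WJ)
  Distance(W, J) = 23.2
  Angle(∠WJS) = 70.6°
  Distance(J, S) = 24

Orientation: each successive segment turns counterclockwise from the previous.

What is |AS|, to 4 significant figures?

41.47

A is at the origin; AD runs at 36.6° with length 15.4, so D = (12.36, 9.182). ∠ADP = 136.3° gives DP at 80.30° from the x-axis; with |DP| = 20.0, P = (15.73, 28.90). DP ⟂ PB, so PB runs at 170.3°; with |PB| = 19.3, B = (-3.291, 32.15). ∠PBW = 35.8° gives BW at -45.50° from the x-axis; with |BW| = 26.3, W = (15.14, 13.39). BW ⟂ WJ, so WJ runs at 44.50°; with |WJ| = 23.2, J = (31.69, 29.65). ∠WJS = 70.6° gives JS at 153.9° from the x-axis; with |JS| = 24.0, S = (10.14, 40.21). Then |AS| = |S − A| = 41.47.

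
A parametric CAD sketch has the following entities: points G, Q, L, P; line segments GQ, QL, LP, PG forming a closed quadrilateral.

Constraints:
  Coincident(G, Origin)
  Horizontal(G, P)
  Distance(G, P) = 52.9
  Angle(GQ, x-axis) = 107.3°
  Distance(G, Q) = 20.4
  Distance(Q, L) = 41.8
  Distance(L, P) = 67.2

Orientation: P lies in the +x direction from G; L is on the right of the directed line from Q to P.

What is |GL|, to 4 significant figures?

24.48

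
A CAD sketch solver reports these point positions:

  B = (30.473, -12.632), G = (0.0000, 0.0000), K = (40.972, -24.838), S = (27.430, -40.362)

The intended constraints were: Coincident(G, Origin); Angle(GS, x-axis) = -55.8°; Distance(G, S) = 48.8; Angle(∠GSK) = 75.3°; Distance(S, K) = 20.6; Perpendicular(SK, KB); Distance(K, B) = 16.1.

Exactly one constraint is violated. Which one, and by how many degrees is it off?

Perpendicular(SK, KB) — off by 8.20°.

G = (0.00, 0.00) ✓; GS at -55.80° ✓; |GS| = 48.80 ✓; ∠GSK = 75.30° ✓; |SK| = 20.60 ✓; ∠(SK, KB) = 81.80° ✗; |KB| = 16.10 ✓.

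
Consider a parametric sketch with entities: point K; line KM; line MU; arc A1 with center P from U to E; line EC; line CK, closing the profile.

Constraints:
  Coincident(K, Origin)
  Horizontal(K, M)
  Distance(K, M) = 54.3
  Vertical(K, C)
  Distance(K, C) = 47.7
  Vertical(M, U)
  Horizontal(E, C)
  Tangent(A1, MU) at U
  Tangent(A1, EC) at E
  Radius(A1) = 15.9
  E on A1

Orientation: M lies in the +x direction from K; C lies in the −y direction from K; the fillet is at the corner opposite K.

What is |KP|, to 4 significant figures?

49.86

KC is vertical with |KC| = 47.7 and C on the −y side, so C = (0.000, -47.70). The virtual corner opposite K is at (54.30, -47.70). Since A1 is tangent to MU there, PU ⟂ MU and the tangent condition forces PE to be normal to EC, with radius 15.9, so the center P sits 15.9 in from both sides at P = (38.40, -31.80). Then |KP| = |P − K| = 49.86.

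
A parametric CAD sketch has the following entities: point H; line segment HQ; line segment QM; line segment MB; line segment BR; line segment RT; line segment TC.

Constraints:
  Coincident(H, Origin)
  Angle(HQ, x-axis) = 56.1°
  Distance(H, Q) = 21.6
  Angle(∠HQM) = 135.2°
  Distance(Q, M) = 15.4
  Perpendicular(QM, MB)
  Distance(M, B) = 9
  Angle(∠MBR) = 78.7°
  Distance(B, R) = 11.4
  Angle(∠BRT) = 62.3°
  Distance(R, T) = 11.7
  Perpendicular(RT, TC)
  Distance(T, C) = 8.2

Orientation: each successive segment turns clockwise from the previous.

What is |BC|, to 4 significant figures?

6.675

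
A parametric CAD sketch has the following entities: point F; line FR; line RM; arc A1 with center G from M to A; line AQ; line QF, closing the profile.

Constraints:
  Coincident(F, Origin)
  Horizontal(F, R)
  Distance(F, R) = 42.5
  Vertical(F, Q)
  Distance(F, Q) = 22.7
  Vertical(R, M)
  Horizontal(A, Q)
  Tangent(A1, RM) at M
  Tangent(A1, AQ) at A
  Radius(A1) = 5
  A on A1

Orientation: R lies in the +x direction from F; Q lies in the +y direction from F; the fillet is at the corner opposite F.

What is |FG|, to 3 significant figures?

41.5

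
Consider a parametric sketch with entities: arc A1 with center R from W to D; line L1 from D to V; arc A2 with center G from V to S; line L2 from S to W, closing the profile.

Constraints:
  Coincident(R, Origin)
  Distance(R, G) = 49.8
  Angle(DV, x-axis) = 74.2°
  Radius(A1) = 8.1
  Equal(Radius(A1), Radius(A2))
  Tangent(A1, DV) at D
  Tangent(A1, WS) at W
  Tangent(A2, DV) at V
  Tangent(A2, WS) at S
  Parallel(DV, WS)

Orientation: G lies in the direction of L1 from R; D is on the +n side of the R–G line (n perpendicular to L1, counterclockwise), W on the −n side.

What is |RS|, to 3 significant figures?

50.5

The slot axis is L1's direction at 74.2°, so u = (cos 74.2°, sin 74.2°) = (0.272, 0.962) and n = (−sin 74.2°, cos 74.2°) = (-0.962, 0.272). R is at the origin and G lies 49.8 along u from R, so G = 49.8·u = (13.6, 47.9). Tangency of A1 to both parallel lines with radius 8.1 puts D and W at R ± 8.1·n: D = (-7.79, 2.21), W = (7.79, -2.21). Equal radii place V and S the same way about G: V = G + 8.1·n = (5.77, 50.1), S = G − 8.1·n = (21.4, 45.7). Then |RS| = |S − R| = 50.5.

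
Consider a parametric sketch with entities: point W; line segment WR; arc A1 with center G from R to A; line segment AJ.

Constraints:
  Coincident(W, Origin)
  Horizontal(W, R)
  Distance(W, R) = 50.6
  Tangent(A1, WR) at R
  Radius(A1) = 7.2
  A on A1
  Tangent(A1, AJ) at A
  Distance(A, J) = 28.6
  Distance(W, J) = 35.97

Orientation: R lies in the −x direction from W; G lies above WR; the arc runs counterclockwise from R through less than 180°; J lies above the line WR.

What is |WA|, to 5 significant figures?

45.196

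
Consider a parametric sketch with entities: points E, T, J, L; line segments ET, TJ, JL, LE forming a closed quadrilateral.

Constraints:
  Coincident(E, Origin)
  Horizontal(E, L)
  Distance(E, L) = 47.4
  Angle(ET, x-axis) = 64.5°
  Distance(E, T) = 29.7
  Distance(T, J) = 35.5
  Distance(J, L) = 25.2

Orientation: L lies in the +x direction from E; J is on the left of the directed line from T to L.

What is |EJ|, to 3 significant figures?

54.4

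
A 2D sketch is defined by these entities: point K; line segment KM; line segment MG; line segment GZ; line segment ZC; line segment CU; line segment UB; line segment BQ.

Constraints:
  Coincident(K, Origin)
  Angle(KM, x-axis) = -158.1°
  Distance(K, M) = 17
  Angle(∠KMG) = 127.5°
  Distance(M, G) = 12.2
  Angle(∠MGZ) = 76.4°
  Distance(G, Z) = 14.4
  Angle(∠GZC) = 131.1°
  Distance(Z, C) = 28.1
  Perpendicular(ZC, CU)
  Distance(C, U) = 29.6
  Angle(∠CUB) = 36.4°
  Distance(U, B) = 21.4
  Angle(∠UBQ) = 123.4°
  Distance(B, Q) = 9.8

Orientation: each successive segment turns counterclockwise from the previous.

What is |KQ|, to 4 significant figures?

6.447

∠CUB = 36.4° gives UB at -79.50° from the x-axis; with |UB| = 21.4, B = (-3.176, 1.107). ∠UBQ = 123.4° gives BQ at -22.90° from the x-axis; with |BQ| = 9.8, Q = (5.852, -2.707). Then |KQ| = |Q − K| = 6.447.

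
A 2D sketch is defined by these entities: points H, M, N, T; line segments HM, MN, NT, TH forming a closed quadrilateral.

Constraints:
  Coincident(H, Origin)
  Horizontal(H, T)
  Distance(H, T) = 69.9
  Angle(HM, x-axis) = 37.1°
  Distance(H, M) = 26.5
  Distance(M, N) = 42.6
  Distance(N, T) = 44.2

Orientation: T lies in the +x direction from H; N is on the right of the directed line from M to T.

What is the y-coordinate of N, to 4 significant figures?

-24.83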